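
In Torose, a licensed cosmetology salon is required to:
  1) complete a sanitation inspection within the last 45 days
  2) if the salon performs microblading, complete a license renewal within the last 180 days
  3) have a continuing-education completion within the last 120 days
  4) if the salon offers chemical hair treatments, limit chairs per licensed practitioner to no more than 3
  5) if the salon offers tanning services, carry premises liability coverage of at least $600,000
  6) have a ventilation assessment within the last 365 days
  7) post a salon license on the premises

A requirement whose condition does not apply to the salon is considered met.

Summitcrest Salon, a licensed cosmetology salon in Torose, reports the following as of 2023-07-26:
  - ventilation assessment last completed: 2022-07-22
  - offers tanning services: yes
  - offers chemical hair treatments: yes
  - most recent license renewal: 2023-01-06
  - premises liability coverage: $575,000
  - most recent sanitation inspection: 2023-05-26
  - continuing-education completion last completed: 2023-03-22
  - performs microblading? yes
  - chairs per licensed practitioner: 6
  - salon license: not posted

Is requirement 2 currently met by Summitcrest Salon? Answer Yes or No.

No

2. condition 'performs microblading' holds; license renewal 201 days ago vs limit 180 → not met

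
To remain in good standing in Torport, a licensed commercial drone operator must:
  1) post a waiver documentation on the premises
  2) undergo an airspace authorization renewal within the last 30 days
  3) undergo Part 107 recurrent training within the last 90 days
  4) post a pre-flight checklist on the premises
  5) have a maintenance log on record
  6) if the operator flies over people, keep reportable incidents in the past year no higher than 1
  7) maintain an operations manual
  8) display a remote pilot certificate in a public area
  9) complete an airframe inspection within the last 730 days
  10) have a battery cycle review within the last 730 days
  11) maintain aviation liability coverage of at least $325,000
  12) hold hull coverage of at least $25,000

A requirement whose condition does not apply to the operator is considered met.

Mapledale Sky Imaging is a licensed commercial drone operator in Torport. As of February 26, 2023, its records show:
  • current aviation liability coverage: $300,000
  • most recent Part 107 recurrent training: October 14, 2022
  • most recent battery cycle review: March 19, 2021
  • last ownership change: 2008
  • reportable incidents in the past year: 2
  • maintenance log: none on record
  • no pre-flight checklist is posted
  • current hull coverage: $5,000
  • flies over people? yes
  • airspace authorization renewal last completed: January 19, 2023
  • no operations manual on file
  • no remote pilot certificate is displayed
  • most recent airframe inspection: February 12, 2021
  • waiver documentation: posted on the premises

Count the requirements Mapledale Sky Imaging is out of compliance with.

10

1. waiver documentation present → met
2. airspace authorization renewal 38 days ago vs limit 30 → not met
3. Part 107 recurrent training 135 days ago vs limit 90 → not met
4. pre-flight checklist absent → not met
5. maintenance log absent → not met
6. condition 'flies over people' holds; reportable incidents in the past year 2 > 1 → not met
7. operations manual absent → not met
8. remote pilot certificate absent → not met
9. airframe inspection 744 days ago vs limit 730 → not met
10. battery cycle review 709 days ago vs limit 730 → met
11. aviation liability coverage $300,000 < $325,000 → not met
12. hull coverage $5,000 < $25,000 → not met
Not met: 10 of 12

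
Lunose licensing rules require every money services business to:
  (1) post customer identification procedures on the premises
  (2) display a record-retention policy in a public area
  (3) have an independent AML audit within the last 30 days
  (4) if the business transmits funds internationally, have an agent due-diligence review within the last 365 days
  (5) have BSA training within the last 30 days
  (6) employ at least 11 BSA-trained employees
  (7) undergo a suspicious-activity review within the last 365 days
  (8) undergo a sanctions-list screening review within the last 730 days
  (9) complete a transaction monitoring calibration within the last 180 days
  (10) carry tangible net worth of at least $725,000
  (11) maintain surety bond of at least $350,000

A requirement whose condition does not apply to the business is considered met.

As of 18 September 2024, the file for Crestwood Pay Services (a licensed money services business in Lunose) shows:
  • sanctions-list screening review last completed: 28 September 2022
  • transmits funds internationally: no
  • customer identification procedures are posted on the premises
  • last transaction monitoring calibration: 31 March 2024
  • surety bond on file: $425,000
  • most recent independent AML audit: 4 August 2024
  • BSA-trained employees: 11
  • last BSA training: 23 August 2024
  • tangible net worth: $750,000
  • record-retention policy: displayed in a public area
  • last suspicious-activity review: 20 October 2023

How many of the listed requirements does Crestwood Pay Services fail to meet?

1. customer identification procedures present → met
2. record-retention policy present → met
3. independent AML audit 45 days ago vs limit 30 → not met
4. condition 'transmits funds internationally' does not hold → requirement n/a → met
5. BSA training 26 days ago vs limit 30 → met
6. BSA-trained employees 11 ≥ 11 → met
7. suspicious-activity review 334 days ago vs limit 365 → met
8. sanctions-list screening review 721 days ago vs limit 730 → met
9. transaction monitoring calibration 171 days ago vs limit 180 → met
10. tangible net worth $750,000 ≥ $725,000 → met
11. surety bond $425,000 ≥ $350,000 → met
Not met: 1 of 11

1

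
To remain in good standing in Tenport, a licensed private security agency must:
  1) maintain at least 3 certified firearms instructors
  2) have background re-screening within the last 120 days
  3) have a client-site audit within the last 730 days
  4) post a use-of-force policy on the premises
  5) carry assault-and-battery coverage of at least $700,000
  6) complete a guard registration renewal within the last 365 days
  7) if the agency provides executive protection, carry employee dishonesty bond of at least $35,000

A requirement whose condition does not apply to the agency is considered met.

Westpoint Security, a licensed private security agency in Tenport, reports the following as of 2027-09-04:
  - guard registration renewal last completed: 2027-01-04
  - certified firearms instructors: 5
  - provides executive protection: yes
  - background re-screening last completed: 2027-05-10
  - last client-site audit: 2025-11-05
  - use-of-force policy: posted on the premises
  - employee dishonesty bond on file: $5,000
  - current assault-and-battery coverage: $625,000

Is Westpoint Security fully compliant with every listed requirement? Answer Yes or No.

No

1. certified firearms instructors 5 ≥ 3 → met
2. background re-screening 117 days ago vs limit 120 → met
3. client-site audit 668 days ago vs limit 730 → met
4. use-of-force policy present → met
5. assault-and-battery coverage $625,000 < $700,000 → not met
6. guard registration renewal 243 days ago vs limit 365 → met
7. condition 'provides executive protection' holds; employee dishonesty bond $5,000 < $35,000 → not met
Not met: 5, 7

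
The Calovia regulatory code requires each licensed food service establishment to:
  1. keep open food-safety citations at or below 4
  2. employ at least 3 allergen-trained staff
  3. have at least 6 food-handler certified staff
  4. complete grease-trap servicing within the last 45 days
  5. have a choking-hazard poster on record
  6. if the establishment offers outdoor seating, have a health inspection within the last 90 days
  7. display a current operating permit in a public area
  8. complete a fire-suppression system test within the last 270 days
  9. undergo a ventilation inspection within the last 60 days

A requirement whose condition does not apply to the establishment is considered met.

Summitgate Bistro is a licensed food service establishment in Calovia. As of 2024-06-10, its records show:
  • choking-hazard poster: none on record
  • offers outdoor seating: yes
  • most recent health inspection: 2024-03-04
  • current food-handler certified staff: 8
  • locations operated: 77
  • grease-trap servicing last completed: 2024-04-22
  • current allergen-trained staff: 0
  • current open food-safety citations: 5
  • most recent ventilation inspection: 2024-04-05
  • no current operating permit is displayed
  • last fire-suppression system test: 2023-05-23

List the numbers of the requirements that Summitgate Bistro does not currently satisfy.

1, 2, 4, 5, 6, 7, 8, 9

1. open food-safety citations 5 > 4 → not met
2. allergen-trained staff 0 < 3 → not met
3. food-handler certified staff 8 ≥ 6 → met
4. grease-trap servicing 49 days ago vs limit 45 → not met
5. choking-hazard poster absent → not met
6. condition 'offers outdoor seating' holds; health inspection 98 days ago vs limit 90 → not met
7. current operating permit absent → not met
8. fire-suppression system test 384 days ago vs limit 270 → not met
9. ventilation inspection 66 days ago vs limit 60 → not met
Not met: 1, 2, 4, 5, 6, 7, 8, 9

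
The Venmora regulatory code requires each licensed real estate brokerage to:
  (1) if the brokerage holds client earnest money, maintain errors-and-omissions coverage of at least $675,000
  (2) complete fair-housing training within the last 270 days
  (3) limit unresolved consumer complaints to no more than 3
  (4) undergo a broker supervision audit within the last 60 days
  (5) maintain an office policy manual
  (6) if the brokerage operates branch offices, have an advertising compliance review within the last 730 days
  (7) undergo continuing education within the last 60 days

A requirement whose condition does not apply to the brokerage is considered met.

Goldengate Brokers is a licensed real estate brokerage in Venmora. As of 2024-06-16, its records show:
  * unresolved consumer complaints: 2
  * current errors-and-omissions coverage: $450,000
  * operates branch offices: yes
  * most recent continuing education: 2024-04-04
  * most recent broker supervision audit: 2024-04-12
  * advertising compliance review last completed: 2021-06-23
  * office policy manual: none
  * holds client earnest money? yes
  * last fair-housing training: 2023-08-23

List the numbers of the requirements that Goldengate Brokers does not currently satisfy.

1. condition 'holds client earnest money' holds; errors-and-omissions coverage $450,000 < $675,000 → not met
2. fair-housing training 298 days ago vs limit 270 → not met
3. unresolved consumer complaints 2 ≤ 3 → met
4. broker supervision audit 65 days ago vs limit 60 → not met
5. office policy manual absent → not met
6. condition 'operates branch offices' holds; advertising compliance review 1089 days ago vs limit 730 → not met
7. continuing education 73 days ago vs limit 60 → not met
Not met: 1, 2, 4, 5, 6, 7

1, 2, 4, 5, 6, 7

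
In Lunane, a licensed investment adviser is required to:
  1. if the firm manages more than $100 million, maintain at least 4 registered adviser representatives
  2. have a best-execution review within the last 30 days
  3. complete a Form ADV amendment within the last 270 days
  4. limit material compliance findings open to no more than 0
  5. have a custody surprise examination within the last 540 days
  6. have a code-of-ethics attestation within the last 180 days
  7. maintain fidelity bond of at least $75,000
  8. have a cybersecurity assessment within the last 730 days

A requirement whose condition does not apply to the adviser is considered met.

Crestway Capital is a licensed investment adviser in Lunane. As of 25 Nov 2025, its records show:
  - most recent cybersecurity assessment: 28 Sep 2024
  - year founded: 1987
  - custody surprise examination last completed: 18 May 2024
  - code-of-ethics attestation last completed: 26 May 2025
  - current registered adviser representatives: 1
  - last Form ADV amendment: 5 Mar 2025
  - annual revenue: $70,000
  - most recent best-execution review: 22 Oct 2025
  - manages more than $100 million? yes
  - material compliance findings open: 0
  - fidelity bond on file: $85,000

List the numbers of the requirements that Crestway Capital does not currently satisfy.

1, 2, 5, 6

1. condition 'manages more than $100 million' holds; registered adviser representatives 1 < 4 → not met
2. best-execution review 34 days ago vs limit 30 → not met
3. Form ADV amendment 265 days ago vs limit 270 → met
4. material compliance findings open 0 ≤ 0 → met
5. custody surprise examination 556 days ago vs limit 540 → not met
6. code-of-ethics attestation 183 days ago vs limit 180 → not met
7. fidelity bond $85,000 ≥ $75,000 → met
8. cybersecurity assessment 423 days ago vs limit 730 → met
Not met: 1, 2, 5, 6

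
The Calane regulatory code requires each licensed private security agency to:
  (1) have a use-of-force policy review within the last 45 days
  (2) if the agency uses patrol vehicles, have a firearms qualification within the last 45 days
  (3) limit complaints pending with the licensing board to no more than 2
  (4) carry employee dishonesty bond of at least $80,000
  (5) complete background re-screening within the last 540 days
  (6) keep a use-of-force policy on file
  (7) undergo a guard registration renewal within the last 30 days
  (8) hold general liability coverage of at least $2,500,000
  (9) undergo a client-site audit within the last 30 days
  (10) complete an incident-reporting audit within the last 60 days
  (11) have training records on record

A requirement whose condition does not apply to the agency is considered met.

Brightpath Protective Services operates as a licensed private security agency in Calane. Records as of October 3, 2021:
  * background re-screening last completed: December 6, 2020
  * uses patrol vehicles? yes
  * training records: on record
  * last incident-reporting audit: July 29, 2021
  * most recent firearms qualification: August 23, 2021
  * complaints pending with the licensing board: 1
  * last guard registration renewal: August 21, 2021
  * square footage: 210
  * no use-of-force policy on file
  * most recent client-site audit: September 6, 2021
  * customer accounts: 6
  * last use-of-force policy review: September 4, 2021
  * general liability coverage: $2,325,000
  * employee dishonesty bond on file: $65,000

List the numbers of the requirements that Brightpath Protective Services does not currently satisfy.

1. use-of-force policy review 29 days ago vs limit 45 → met
2. condition 'uses patrol vehicles' holds; firearms qualification 41 days ago vs limit 45 → met
3. complaints pending with the licensing board 1 ≤ 2 → met
4. employee dishonesty bond $65,000 < $80,000 → not met
5. background re-screening 301 days ago vs limit 540 → met
6. use-of-force policy absent → not met
7. guard registration renewal 43 days ago vs limit 30 → not met
8. general liability coverage $2,325,000 < $2,500,000 → not met
9. client-site audit 27 days ago vs limit 30 → met
10. incident-reporting audit 66 days ago vs limit 60 → not met
11. training records present → met
Not met: 4, 6, 7, 8, 10

4, 6, 7, 8, 10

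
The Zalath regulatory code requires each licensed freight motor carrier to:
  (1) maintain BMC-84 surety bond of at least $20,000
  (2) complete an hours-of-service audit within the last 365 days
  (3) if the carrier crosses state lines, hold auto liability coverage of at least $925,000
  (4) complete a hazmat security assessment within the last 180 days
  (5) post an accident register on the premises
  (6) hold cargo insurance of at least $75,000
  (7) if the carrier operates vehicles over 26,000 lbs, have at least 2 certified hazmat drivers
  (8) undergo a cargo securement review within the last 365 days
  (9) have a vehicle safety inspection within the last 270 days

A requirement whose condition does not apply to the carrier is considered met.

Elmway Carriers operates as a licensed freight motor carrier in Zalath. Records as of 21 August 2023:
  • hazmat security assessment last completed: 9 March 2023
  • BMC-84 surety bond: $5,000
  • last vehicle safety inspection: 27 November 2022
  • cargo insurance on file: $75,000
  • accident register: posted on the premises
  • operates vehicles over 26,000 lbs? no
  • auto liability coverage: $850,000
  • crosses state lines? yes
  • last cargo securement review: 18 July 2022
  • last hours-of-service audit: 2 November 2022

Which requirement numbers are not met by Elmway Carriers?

1. BMC-84 surety bond $5,000 < $20,000 → not met
2. hours-of-service audit 292 days ago vs limit 365 → met
3. condition 'crosses state lines' holds; auto liability coverage $850,000 < $925,000 → not met
4. hazmat security assessment 165 days ago vs limit 180 → met
5. accident register present → met
6. cargo insurance $75,000 ≥ $75,000 → met
7. condition 'operates vehicles over 26,000 lbs' does not hold → requirement n/a → met
8. cargo securement review 399 days ago vs limit 365 → not met
9. vehicle safety inspection 267 days ago vs limit 270 → met
Not met: 1, 3, 8

1, 3, 8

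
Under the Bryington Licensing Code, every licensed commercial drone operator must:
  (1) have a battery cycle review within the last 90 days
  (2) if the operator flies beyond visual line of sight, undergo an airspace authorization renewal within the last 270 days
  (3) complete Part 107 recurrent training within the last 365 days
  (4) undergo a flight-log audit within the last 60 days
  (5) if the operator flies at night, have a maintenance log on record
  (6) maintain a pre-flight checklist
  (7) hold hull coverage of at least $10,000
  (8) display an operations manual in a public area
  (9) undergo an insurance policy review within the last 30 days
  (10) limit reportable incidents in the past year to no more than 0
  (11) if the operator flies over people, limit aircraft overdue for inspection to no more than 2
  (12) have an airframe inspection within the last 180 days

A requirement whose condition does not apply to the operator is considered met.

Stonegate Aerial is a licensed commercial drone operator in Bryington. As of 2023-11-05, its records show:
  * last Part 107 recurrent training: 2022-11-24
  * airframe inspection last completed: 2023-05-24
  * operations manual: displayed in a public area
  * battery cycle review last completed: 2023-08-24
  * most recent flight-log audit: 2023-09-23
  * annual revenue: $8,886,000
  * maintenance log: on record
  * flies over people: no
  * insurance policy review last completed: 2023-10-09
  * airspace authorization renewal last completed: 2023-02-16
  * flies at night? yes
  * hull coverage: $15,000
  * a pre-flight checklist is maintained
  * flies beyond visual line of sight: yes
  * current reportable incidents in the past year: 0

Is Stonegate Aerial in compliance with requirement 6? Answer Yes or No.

6. pre-flight checklist present → met

Yes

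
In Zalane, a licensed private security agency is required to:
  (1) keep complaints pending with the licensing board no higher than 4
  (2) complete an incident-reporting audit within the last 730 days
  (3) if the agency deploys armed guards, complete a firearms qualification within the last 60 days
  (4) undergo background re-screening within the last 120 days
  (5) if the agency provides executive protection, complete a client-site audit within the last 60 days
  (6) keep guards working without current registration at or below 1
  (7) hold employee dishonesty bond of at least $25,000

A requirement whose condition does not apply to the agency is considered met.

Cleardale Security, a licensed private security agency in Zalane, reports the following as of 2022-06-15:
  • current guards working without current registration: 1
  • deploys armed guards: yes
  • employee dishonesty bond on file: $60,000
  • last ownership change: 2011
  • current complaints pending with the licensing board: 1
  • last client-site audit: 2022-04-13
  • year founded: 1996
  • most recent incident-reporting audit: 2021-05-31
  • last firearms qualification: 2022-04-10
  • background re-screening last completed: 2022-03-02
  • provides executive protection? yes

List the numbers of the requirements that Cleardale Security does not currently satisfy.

3, 5

1. complaints pending with the licensing board 1 ≤ 4 → met
2. incident-reporting audit 380 days ago vs limit 730 → met
3. condition 'deploys armed guards' holds; firearms qualification 66 days ago vs limit 60 → not met
4. background re-screening 105 days ago vs limit 120 → met
5. condition 'provides executive protection' holds; client-site audit 63 days ago vs limit 60 → not met
6. guards working without current registration 1 ≤ 1 → met
7. employee dishonesty bond $60,000 ≥ $25,000 → met
Not met: 3, 5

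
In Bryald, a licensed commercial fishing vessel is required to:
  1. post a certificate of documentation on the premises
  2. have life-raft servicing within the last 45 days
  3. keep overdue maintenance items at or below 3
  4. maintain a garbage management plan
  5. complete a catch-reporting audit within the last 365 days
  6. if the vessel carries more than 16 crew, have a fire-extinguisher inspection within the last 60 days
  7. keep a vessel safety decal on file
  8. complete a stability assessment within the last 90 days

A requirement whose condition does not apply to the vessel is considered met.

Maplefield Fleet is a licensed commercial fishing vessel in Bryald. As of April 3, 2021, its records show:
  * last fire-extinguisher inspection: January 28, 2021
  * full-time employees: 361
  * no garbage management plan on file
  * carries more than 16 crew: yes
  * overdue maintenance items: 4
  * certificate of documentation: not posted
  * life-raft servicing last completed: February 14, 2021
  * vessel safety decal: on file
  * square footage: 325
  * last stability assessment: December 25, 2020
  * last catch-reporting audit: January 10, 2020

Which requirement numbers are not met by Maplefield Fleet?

1. certificate of documentation absent → not met
2. life-raft servicing 48 days ago vs limit 45 → not met
3. overdue maintenance items 4 > 3 → not met
4. garbage management plan absent → not met
5. catch-reporting audit 449 days ago vs limit 365 → not met
6. condition 'carries more than 16 crew' holds; fire-extinguisher inspection 65 days ago vs limit 60 → not met
7. vessel safety decal present → met
8. stability assessment 99 days ago vs limit 90 → not met
Not met: 1, 2, 3, 4, 5, 6, 8

1, 2, 3, 4, 5, 6, 8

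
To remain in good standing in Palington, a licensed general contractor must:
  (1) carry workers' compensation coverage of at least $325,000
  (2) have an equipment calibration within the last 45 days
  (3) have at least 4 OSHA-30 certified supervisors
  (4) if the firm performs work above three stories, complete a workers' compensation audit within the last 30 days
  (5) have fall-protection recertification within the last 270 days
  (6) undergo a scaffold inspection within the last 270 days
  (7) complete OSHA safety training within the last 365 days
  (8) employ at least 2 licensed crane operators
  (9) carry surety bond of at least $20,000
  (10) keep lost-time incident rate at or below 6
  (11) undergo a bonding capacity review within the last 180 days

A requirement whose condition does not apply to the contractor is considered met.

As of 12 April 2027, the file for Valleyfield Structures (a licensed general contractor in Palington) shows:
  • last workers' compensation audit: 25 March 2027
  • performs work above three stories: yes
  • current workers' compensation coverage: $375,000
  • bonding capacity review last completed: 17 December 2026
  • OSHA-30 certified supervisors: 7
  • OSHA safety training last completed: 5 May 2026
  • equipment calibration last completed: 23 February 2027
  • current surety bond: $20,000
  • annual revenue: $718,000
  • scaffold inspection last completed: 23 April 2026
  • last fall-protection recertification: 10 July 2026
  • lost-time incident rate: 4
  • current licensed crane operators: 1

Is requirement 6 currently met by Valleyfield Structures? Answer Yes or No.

6. scaffold inspection 354 days ago vs limit 270 → not met

No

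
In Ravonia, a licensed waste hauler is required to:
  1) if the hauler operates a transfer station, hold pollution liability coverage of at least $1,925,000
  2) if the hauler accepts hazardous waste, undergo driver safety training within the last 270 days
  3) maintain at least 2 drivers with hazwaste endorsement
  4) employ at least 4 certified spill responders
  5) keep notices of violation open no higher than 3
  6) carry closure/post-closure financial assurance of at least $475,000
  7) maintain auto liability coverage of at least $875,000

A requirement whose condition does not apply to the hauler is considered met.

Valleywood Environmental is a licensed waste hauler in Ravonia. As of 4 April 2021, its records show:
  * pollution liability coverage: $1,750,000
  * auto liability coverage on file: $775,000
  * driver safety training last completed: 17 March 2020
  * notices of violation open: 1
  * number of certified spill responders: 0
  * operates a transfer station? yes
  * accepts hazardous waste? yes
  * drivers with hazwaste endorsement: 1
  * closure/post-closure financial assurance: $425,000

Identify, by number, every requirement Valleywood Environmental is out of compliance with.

1. condition 'operates a transfer station' holds; pollution liability coverage $1,750,000 < $1,925,000 → not met
2. condition 'accepts hazardous waste' holds; driver safety training 383 days ago vs limit 270 → not met
3. drivers with hazwaste endorsement 1 < 2 → not met
4. certified spill responders 0 < 4 → not met
5. notices of violation open 1 ≤ 3 → met
6. closure/post-closure financial assurance $425,000 < $475,000 → not met
7. auto liability coverage $775,000 < $875,000 → not met
Not met: 1, 2, 3, 4, 6, 7

1, 2, 3, 4, 6, 7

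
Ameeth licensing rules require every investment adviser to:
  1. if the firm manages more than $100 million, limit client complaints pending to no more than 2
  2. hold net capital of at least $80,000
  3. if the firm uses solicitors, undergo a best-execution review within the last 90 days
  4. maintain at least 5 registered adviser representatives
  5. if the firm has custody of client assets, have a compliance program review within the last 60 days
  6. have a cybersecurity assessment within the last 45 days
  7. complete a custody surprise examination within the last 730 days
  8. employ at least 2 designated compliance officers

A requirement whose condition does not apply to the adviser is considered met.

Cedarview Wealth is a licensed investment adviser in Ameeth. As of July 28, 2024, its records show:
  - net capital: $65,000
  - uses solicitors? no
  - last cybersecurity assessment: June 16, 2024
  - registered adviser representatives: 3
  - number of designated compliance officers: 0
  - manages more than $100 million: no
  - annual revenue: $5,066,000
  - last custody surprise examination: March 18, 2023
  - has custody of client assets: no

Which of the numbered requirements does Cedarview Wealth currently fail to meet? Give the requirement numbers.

1. condition 'manages more than $100 million' does not hold → requirement n/a → met
2. net capital $65,000 < $80,000 → not met
3. condition 'uses solicitors' does not hold → requirement n/a → met
4. registered adviser representatives 3 < 5 → not met
5. condition 'has custody of client assets' does not hold → requirement n/a → met
6. cybersecurity assessment 42 days ago vs limit 45 → met
7. custody surprise examination 498 days ago vs limit 730 → met
8. designated compliance officers 0 < 2 → not met
Not met: 2, 4, 8

2, 4, 8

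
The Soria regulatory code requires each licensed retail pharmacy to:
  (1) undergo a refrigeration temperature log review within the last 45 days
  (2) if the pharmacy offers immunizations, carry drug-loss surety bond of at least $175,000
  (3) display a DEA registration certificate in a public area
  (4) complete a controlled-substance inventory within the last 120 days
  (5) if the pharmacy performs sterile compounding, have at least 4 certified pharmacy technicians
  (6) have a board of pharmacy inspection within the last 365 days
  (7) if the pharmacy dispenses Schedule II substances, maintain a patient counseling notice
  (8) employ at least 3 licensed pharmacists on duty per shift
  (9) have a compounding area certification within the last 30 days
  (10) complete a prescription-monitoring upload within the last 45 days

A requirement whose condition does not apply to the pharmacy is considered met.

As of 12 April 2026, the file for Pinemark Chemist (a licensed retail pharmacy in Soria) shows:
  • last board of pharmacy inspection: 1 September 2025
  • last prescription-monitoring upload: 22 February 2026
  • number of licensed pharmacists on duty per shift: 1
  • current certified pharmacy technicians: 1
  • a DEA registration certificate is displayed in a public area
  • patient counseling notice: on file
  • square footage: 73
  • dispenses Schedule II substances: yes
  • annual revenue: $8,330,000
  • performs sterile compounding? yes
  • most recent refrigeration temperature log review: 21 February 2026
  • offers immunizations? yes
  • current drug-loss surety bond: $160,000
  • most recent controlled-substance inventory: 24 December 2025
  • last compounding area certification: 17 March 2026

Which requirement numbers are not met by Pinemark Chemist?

1, 2, 5, 8, 10

1. refrigeration temperature log review 50 days ago vs limit 45 → not met
2. condition 'offers immunizations' holds; drug-loss surety bond $160,000 < $175,000 → not met
3. DEA registration certificate present → met
4. controlled-substance inventory 109 days ago vs limit 120 → met
5. condition 'performs sterile compounding' holds; certified pharmacy technicians 1 < 4 → not met
6. board of pharmacy inspection 223 days ago vs limit 365 → met
7. condition 'dispenses Schedule II substances' holds; patient counseling notice present → met
8. licensed pharmacists on duty per shift 1 < 3 → not met
9. compounding area certification 26 days ago vs limit 30 → met
10. prescription-monitoring upload 49 days ago vs limit 45 → not met
Not met: 1, 2, 5, 8, 10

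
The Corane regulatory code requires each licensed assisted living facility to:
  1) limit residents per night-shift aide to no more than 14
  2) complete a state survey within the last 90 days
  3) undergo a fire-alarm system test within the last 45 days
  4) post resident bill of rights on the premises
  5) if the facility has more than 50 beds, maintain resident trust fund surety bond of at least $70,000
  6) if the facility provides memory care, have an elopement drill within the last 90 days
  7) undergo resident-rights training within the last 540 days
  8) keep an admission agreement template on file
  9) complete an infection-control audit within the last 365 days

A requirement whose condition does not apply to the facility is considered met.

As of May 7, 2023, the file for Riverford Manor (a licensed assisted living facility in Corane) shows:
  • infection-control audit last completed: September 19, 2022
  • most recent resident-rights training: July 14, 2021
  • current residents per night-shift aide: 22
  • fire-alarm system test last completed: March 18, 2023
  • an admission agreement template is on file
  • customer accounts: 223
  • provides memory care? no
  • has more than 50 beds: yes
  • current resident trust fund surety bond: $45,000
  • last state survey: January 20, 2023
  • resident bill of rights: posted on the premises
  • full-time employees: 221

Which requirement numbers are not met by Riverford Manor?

1, 2, 3, 5, 7

1. residents per night-shift aide 22 > 14 → not met
2. state survey 107 days ago vs limit 90 → not met
3. fire-alarm system test 50 days ago vs limit 45 → not met
4. resident bill of rights present → met
5. condition 'has more than 50 beds' holds; resident trust fund surety bond $45,000 < $70,000 → not met
6. condition 'provides memory care' does not hold → requirement n/a → met
7. resident-rights training 662 days ago vs limit 540 → not met
8. admission agreement template present → met
9. infection-control audit 230 days ago vs limit 365 → met
Not met: 1, 2, 3, 5, 7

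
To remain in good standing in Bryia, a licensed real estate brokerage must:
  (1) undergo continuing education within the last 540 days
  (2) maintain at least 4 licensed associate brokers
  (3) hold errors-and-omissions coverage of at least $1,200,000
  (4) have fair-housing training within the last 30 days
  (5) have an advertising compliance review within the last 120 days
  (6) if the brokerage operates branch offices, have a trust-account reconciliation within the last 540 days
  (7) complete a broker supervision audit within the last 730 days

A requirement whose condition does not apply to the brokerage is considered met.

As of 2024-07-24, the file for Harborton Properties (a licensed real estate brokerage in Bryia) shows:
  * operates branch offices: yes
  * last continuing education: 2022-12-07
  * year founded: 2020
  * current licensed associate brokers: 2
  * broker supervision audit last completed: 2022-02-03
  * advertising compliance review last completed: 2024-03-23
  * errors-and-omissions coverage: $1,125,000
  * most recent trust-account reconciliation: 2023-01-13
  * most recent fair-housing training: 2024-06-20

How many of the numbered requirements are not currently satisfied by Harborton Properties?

1. continuing education 595 days ago vs limit 540 → not met
2. licensed associate brokers 2 < 4 → not met
3. errors-and-omissions coverage $1,125,000 < $1,200,000 → not met
4. fair-housing training 34 days ago vs limit 30 → not met
5. advertising compliance review 123 days ago vs limit 120 → not met
6. condition 'operates branch offices' holds; trust-account reconciliation 558 days ago vs limit 540 → not met
7. broker supervision audit 902 days ago vs limit 730 → not met
Not met: 7 of 7

7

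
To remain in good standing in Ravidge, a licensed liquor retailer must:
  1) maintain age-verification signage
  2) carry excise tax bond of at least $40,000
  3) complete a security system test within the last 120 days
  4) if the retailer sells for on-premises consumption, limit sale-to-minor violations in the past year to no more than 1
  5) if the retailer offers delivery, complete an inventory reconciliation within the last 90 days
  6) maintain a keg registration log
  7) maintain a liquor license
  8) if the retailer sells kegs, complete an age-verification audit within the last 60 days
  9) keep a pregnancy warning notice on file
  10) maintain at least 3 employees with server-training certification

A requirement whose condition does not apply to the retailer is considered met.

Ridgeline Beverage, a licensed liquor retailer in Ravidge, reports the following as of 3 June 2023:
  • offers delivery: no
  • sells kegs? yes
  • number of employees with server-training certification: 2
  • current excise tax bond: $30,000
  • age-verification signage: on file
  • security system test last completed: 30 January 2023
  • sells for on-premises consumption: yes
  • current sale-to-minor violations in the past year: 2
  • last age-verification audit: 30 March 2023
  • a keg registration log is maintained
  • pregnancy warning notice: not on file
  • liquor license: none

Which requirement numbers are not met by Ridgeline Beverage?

1. age-verification signage present → met
2. excise tax bond $30,000 < $40,000 → not met
3. security system test 124 days ago vs limit 120 → not met
4. condition 'sells for on-premises consumption' holds; sale-to-minor violations in the past year 2 > 1 → not met
5. condition 'offers delivery' does not hold → requirement n/a → met
6. keg registration log present → met
7. liquor license absent → not met
8. condition 'sells kegs' holds; age-verification audit 65 days ago vs limit 60 → not met
9. pregnancy warning notice absent → not met
10. employees with server-training certification 2 < 3 → not met
Not met: 2, 3, 4, 7, 8, 9, 10

2, 3, 4, 7, 8, 9, 10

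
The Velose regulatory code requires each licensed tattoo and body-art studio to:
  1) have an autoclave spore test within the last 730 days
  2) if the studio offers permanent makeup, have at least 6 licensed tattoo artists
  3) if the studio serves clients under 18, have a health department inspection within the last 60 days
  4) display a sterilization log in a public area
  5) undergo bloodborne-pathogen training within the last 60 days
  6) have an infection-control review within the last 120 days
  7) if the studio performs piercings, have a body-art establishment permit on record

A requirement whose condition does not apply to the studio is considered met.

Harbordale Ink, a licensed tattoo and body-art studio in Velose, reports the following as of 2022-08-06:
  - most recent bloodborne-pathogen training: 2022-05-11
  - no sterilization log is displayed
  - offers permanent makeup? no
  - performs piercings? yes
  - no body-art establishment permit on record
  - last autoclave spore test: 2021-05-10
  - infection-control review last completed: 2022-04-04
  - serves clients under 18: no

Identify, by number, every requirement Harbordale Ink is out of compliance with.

1. autoclave spore test 453 days ago vs limit 730 → met
2. condition 'offers permanent makeup' does not hold → requirement n/a → met
3. condition 'serves clients under 18' does not hold → requirement n/a → met
4. sterilization log absent → not met
5. bloodborne-pathogen training 87 days ago vs limit 60 → not met
6. infection-control review 124 days ago vs limit 120 → not met
7. condition 'performs piercings' holds; body-art establishment permit absent → not met
Not met: 4, 5, 6, 7

4, 5, 6, 7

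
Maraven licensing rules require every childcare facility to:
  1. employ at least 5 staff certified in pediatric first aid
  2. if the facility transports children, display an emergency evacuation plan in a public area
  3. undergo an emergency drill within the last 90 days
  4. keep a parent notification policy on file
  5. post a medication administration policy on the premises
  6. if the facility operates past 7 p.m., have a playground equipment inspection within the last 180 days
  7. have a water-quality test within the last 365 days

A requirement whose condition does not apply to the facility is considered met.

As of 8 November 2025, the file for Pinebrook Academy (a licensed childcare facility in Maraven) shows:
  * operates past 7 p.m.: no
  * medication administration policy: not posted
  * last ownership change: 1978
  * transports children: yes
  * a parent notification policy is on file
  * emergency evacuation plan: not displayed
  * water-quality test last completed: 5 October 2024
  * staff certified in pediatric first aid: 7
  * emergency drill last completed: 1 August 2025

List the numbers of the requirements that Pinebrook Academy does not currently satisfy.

2, 3, 5, 7

1. staff certified in pediatric first aid 7 ≥ 5 → met
2. condition 'transports children' holds; emergency evacuation plan absent → not met
3. emergency drill 99 days ago vs limit 90 → not met
4. parent notification policy present → met
5. medication administration policy absent → not met
6. condition 'operates past 7 p.m.' does not hold → requirement n/a → met
7. water-quality test 399 days ago vs limit 365 → not met
Not met: 2, 3, 5, 7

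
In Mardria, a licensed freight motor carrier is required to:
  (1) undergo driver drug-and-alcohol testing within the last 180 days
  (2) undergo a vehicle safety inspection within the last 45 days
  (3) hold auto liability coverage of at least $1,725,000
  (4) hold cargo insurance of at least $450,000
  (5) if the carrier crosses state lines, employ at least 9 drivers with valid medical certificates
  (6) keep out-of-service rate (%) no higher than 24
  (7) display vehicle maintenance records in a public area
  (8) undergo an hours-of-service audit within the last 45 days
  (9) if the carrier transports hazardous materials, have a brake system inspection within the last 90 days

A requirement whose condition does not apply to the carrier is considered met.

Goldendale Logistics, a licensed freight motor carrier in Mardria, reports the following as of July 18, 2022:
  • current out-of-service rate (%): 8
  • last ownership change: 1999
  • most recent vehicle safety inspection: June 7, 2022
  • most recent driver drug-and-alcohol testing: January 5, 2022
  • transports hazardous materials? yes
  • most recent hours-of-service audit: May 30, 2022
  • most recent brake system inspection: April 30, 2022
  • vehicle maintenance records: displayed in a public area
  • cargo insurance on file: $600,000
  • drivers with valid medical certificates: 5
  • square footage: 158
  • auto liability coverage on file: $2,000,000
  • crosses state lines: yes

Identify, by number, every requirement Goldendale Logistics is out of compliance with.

1. driver drug-and-alcohol testing 194 days ago vs limit 180 → not met
2. vehicle safety inspection 41 days ago vs limit 45 → met
3. auto liability coverage $2,000,000 ≥ $1,725,000 → met
4. cargo insurance $600,000 ≥ $450,000 → met
5. condition 'crosses state lines' holds; drivers with valid medical certificates 5 < 9 → not met
6. out-of-service rate (%) 8 ≤ 24 → met
7. vehicle maintenance records present → met
8. hours-of-service audit 49 days ago vs limit 45 → not met
9. condition 'transports hazardous materials' holds; brake system inspection 79 days ago vs limit 90 → met
Not met: 1, 5, 8

1, 5, 8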